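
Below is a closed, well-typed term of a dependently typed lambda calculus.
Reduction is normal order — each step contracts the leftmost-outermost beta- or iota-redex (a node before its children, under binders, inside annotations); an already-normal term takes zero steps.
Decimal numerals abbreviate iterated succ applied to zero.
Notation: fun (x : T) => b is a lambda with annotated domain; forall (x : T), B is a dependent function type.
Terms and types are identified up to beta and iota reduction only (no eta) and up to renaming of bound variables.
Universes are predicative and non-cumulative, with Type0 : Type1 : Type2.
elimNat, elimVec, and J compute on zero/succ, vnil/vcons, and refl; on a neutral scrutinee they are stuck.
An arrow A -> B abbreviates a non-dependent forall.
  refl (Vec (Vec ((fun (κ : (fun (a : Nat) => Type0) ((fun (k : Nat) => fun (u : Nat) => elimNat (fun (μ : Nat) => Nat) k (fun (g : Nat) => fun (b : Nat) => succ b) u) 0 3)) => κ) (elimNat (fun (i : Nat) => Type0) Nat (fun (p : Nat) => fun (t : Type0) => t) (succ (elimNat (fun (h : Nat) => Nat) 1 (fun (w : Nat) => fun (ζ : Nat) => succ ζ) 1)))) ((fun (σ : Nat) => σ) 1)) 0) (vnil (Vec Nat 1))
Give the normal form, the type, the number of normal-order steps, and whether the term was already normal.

resulting normal form:
  refl (Vec (Vec Nat 1) 0) (vnil (Vec Nat 1))
inferred type:
  Eq (Vec (Vec Nat 1) 0) (vnil (Vec Nat 1)) (vnil (Vec Nat 1))
normal-order step count: 16
term was already normal: no
first redex: a beta-redex


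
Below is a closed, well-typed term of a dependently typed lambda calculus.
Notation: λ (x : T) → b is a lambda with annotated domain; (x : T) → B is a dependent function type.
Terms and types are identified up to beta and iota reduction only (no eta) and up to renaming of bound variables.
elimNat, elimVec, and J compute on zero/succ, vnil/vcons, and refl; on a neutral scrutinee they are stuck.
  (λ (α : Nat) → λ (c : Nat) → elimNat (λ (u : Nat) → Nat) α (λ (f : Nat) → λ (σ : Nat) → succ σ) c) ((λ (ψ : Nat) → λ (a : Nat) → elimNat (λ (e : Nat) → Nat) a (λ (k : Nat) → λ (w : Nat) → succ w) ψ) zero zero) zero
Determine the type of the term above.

inferred type:
  Nat


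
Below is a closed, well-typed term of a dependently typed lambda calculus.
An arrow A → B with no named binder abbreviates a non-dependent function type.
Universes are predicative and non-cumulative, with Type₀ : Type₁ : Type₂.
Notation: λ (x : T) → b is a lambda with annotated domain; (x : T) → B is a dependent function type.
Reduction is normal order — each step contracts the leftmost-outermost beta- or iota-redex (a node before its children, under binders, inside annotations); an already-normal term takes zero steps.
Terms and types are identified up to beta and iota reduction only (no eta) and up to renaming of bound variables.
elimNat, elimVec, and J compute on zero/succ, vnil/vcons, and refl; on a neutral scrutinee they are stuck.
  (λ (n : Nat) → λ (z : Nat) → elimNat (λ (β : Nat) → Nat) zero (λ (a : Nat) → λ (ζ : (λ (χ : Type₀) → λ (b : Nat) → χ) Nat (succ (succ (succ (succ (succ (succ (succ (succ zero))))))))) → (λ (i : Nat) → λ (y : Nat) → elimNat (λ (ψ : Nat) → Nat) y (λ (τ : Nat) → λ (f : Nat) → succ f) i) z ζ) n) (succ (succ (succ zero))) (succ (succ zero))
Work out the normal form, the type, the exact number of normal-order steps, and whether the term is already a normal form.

reduced normal form:
  succ (succ (succ (succ (succ (succ zero)))))
type:
  Nat
steps to reach normal form (normal order): 39
already normal: no
first redex: a beta-redex


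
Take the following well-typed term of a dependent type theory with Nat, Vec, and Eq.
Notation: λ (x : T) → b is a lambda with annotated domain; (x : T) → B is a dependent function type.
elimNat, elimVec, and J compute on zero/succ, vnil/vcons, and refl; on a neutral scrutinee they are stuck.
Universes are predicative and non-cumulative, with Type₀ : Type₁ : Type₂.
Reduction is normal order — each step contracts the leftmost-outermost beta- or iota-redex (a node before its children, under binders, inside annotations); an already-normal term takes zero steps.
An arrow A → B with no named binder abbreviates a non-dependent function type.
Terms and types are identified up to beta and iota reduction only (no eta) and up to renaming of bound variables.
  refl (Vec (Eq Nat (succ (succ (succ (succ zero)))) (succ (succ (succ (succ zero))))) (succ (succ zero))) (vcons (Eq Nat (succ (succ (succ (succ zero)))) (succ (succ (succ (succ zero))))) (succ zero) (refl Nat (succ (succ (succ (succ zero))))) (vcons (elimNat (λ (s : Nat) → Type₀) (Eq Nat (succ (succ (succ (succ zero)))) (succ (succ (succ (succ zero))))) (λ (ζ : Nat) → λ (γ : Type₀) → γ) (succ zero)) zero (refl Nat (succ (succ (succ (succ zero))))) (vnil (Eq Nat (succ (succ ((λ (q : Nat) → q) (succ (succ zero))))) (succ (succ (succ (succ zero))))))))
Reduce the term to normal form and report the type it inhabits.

resulting normal form:
  refl (Vec (Eq Nat (succ (succ (succ (succ zero)))) (succ (succ (succ (succ zero))))) (succ (succ zero))) (vcons (Eq Nat (succ (succ (succ (succ zero)))) (succ (succ (succ (succ zero))))) (succ zero) (refl Nat (succ (succ (succ (succ zero))))) (vcons (Eq Nat (succ (succ (succ (succ zero)))) (succ (succ (succ (succ zero))))) zero (refl Nat (succ (succ (succ (succ zero))))) (vnil (Eq Nat (succ (succ (succ (succ zero)))) (succ (succ (succ (succ zero))))))))
inferred type:
  Eq (Vec (Eq Nat (succ (succ (succ (succ zero)))) (succ (succ (succ (succ zero))))) (succ (succ zero))) (vcons (Eq Nat (succ (succ (succ (succ zero)))) (succ (succ (succ (succ zero))))) (succ zero) (refl Nat (succ (succ (succ (succ zero))))) (vcons (Eq Nat (succ (succ (succ (succ zero)))) (succ (succ (succ (succ zero))))) zero (refl Nat (succ (succ (succ (succ zero))))) (vnil (Eq Nat (succ (succ (succ (succ zero)))) (succ (succ (succ (succ zero)))))))) (vcons (Eq Nat (succ (succ (succ (succ zero)))) (succ (succ (succ (succ zero))))) (succ zero) (refl Nat (succ (succ (succ (succ zero))))) (vcons (Eq Nat (succ (succ (succ (succ zero)))) (succ (succ (succ (succ zero))))) zero (refl Nat (succ (succ (succ (succ zero))))) (vnil (Eq Nat (succ (succ (succ (succ zero)))) (succ (succ (succ (succ zero))))))))
observation: reduction starts at an elimNat iota-redex, and 5 normal-order steps reach the normal form.


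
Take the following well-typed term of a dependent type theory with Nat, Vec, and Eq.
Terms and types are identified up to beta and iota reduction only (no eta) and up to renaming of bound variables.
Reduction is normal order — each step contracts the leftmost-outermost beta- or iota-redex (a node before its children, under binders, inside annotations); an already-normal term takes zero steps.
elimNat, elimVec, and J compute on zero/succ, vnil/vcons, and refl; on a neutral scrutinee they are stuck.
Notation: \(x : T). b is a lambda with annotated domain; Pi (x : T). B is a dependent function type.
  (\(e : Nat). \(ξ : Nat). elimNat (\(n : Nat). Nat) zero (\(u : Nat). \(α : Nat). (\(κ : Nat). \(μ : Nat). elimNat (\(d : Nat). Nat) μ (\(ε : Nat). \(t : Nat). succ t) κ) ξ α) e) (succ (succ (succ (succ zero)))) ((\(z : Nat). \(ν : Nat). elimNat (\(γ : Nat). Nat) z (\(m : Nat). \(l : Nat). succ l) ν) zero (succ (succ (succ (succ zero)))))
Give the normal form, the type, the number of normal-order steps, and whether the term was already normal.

resulting normal form:
  succ (succ (succ (succ (succ (succ (succ (succ (succ (succ (succ (succ (succ (succ (succ (succ zero)))))))))))))))
type:
  Nat
steps to reach normal form (normal order): 135
term was already normal: no
first contracted redex: a beta-redex


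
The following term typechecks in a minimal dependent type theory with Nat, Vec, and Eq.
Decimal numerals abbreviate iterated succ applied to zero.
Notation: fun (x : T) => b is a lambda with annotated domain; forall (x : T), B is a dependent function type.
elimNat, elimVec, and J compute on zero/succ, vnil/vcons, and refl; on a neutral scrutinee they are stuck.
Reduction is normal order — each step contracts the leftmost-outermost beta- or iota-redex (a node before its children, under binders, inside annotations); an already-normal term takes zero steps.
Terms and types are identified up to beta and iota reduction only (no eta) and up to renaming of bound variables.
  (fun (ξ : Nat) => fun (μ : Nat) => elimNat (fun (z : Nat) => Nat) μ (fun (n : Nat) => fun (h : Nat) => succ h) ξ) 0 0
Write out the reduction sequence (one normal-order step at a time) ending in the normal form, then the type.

normal-order reduction sequence:
  (fun (ξ : Nat) => fun (μ : Nat) => elimNat (fun (z : Nat) => Nat) μ (fun (n : Nat) => fun (h : Nat) => succ h) ξ) 0 0
  ~> (fun (ξ : Nat) => elimNat (fun (μ : Nat) => Nat) ξ (fun (z : Nat) => fun (n : Nat) => succ n) 0) 0
  ~> elimNat (fun (ξ : Nat) => Nat) 0 (fun (μ : Nat) => fun (z : Nat) => succ z) 0
  ~> 0
the term's type:
  Nat


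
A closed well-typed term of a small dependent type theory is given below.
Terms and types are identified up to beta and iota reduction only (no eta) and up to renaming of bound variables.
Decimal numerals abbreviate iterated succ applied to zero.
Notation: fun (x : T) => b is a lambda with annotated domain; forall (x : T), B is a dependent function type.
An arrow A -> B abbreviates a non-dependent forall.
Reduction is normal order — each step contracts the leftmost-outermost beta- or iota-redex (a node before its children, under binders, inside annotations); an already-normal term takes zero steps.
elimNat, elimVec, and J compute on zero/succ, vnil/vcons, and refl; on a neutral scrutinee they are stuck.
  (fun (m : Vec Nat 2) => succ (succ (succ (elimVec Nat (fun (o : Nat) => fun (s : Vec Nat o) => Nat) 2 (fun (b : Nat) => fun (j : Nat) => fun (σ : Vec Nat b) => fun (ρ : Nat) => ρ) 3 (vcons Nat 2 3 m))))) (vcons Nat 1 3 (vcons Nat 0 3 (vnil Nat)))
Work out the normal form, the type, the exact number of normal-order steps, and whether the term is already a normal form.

resulting normal form:
  5
inferred type:
  Nat
normal-order step count: 17
term was already normal: no
first contracted redex: a beta-redex


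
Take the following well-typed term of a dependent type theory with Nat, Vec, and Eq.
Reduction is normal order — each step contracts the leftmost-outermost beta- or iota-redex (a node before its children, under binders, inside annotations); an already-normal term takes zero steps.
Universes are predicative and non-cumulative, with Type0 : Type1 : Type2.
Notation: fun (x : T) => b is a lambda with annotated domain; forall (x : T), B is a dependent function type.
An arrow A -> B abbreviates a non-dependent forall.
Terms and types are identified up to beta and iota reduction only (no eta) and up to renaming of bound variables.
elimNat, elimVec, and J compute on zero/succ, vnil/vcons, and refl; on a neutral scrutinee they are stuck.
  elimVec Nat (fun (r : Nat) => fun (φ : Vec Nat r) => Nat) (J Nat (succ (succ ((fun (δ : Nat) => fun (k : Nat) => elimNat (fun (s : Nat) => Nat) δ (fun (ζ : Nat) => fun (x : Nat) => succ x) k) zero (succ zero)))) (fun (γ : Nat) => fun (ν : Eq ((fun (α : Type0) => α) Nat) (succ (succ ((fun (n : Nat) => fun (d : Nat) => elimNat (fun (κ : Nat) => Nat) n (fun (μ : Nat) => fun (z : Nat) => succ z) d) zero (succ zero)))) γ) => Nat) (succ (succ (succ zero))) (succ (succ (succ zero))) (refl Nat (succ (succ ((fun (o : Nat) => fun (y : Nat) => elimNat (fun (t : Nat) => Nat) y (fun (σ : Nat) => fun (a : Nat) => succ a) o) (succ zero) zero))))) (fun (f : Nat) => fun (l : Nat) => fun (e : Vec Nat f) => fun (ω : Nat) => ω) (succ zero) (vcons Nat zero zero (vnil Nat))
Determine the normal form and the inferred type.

resulting normal form:
  succ (succ (succ zero))
type:
  Nat
observation: normalization takes exactly 7 steps under the normal-order strategy.


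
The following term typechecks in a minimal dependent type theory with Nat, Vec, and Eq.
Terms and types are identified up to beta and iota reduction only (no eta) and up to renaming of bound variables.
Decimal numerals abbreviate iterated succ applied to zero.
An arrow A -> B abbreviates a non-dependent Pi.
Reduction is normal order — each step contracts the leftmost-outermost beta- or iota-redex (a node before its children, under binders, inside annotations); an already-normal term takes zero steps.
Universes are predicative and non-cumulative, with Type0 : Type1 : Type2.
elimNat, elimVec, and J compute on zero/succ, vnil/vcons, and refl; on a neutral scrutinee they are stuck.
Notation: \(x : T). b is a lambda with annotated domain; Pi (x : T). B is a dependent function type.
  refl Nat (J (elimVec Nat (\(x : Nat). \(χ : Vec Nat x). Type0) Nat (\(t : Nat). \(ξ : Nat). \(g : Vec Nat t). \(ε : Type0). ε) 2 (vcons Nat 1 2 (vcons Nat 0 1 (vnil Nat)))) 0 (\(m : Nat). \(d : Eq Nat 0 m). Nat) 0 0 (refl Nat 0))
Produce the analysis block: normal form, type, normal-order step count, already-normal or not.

resulting normal form:
  refl Nat 0
type:
  Eq Nat 0 0
normal-order step count: 1
term was already normal: no
first contracted redex: a J iota-redex


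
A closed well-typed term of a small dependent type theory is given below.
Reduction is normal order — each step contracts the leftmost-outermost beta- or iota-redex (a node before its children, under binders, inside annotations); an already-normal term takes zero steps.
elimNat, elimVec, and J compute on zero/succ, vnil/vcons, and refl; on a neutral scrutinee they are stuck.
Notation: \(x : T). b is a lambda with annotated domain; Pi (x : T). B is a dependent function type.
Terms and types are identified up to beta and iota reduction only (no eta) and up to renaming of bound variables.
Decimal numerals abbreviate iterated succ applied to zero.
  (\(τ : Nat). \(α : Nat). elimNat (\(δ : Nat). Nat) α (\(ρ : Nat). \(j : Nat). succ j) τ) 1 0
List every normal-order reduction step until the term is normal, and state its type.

reduction (normal order):
  (\(τ : Nat). \(α : Nat). elimNat (\(δ : Nat). Nat) α (\(ρ : Nat). \(j : Nat). succ j) τ) 1 0
  ~> (\(τ : Nat). elimNat (\(α : Nat). Nat) τ (\(δ : Nat). \(ρ : Nat). succ ρ) 1) 0
  ~> elimNat (\(τ : Nat). Nat) 0 (\(α : Nat). \(δ : Nat). succ δ) 1
  ~> (\(τ : Nat). \(α : Nat). succ α) 0 (elimNat (\(δ : Nat). Nat) 0 (\(ρ : Nat). \(j : Nat). succ j) 0)
  ~> (\(τ : Nat). succ τ) (elimNat (\(α : Nat). Nat) 0 (\(δ : Nat). \(ρ : Nat). succ ρ) 0)
  ~> succ (elimNat (\(τ : Nat). Nat) 0 (\(α : Nat). \(δ : Nat). succ δ) 0)
  ~> 1
the term's type:
  Nat


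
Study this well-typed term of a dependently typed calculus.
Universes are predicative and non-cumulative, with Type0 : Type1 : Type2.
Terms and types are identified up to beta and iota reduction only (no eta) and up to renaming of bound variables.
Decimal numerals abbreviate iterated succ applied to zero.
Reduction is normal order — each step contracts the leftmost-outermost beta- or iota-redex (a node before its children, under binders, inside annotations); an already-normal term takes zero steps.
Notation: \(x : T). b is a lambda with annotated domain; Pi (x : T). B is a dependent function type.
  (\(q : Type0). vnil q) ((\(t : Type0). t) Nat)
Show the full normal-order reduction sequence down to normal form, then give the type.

reduction (normal order):
  (\(q : Type0). vnil q) ((\(t : Type0). t) Nat)
  ~> vnil ((\(q : Type0). q) Nat)
  ~> vnil Nat
type:
  Vec Nat 0


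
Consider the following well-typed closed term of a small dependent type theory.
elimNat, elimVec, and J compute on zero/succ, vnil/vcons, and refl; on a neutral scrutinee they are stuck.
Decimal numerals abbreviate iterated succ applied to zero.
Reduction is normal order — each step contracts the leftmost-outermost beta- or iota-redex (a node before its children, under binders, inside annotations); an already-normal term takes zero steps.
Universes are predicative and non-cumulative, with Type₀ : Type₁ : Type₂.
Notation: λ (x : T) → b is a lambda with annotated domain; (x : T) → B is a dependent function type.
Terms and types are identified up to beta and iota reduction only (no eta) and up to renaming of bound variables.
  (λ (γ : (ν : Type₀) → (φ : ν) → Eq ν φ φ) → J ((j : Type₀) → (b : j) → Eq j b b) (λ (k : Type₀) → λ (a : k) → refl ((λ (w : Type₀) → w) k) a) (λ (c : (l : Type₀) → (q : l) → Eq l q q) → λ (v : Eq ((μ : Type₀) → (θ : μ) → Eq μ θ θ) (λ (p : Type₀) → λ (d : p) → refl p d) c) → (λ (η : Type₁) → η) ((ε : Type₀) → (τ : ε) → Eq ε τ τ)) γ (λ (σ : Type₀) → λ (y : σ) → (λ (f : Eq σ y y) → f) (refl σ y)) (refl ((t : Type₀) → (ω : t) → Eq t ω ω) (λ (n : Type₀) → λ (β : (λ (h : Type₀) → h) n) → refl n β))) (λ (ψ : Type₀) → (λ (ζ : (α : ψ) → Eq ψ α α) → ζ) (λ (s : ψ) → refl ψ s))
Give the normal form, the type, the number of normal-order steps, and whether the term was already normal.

normal form:
  λ (γ : Type₀) → λ (ν : γ) → refl γ ν
inferred type:
  (γ : Type₀) → (ν : γ) → Eq γ ν ν
steps to reach normal form (normal order): 3
term was already normal: no
first contracted redex: a beta-redex


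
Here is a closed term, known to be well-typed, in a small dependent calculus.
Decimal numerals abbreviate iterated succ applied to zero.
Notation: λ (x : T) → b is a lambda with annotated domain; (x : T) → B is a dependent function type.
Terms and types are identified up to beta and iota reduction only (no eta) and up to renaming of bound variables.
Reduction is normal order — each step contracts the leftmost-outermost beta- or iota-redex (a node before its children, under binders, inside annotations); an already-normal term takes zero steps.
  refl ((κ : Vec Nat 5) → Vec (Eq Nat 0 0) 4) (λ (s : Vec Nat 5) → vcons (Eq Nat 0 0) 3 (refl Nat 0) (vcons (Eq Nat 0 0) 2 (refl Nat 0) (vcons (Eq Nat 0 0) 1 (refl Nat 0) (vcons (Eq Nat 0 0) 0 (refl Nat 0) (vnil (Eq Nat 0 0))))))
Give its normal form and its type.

normal form:
  refl ((κ : Vec Nat 5) → Vec (Eq Nat 0 0) 4) (λ (s : Vec Nat 5) → vcons (Eq Nat 0 0) 3 (refl Nat 0) (vcons (Eq Nat 0 0) 2 (refl Nat 0) (vcons (Eq Nat 0 0) 1 (refl Nat 0) (vcons (Eq Nat 0 0) 0 (refl Nat 0) (vnil (Eq Nat 0 0))))))
the term's type:
  Eq ((κ : Vec Nat 5) → Vec (Eq Nat 0 0) 4) (λ (s : Vec Nat 5) → vcons (Eq Nat 0 0) 3 (refl Nat 0) (vcons (Eq Nat 0 0) 2 (refl Nat 0) (vcons (Eq Nat 0 0) 1 (refl Nat 0) (vcons (Eq Nat 0 0) 0 (refl Nat 0) (vnil (Eq Nat 0 0)))))) (λ (b : Vec Nat 5) → vcons (Eq Nat 0 0) 3 (refl Nat 0) (vcons (Eq Nat 0 0) 2 (refl Nat 0) (vcons (Eq Nat 0 0) 1 (refl Nat 0) (vcons (Eq Nat 0 0) 0 (refl Nat 0) (vnil (Eq Nat 0 0))))))


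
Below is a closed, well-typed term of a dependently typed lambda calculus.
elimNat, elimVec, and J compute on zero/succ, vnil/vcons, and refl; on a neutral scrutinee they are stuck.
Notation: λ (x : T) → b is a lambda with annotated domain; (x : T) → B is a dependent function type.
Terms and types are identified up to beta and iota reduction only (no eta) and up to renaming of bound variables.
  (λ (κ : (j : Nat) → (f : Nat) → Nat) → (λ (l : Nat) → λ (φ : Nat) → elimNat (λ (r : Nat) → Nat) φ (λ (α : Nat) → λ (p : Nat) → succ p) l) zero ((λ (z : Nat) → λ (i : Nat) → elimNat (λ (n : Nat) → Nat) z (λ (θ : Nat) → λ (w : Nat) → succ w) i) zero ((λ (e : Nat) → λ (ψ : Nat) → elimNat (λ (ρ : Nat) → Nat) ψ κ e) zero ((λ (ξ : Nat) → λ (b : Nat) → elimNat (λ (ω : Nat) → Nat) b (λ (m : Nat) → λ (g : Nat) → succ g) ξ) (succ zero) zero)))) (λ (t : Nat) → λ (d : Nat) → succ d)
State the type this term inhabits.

inferred type:
  Nat


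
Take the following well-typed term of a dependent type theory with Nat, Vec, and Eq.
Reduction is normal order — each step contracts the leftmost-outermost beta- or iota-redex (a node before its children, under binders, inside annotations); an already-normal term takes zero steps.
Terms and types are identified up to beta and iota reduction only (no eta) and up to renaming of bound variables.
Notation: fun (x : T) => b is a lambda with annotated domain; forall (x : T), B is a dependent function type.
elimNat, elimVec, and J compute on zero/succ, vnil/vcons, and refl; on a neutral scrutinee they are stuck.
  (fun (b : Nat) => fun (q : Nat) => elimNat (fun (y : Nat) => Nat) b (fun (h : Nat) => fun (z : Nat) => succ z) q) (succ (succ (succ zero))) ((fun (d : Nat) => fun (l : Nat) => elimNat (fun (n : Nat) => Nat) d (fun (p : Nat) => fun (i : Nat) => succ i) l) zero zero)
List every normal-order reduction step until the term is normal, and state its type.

reduction (normal order):
  (fun (b : Nat) => fun (q : Nat) => elimNat (fun (y : Nat) => Nat) b (fun (h : Nat) => fun (z : Nat) => succ z) q) (succ (succ (succ zero))) ((fun (d : Nat) => fun (l : Nat) => elimNat (fun (n : Nat) => Nat) d (fun (p : Nat) => fun (i : Nat) => succ i) l) zero zero)
  ~> (fun (b : Nat) => elimNat (fun (q : Nat) => Nat) (succ (succ (succ zero))) (fun (y : Nat) => fun (h : Nat) => succ h) b) ((fun (z : Nat) => fun (d : Nat) => elimNat (fun (l : Nat) => Nat) z (fun (n : Nat) => fun (p : Nat) => succ p) d) zero zero)
  ~> elimNat (fun (b : Nat) => Nat) (succ (succ (succ zero))) (fun (q : Nat) => fun (y : Nat) => succ y) ((fun (h : Nat) => fun (z : Nat) => elimNat (fun (d : Nat) => Nat) h (fun (l : Nat) => fun (n : Nat) => succ n) z) zero zero)
  ~> elimNat (fun (b : Nat) => Nat) (succ (succ (succ zero))) (fun (q : Nat) => fun (y : Nat) => succ y) ((fun (h : Nat) => elimNat (fun (z : Nat) => Nat) zero (fun (d : Nat) => fun (l : Nat) => succ l) h) zero)
  ~> elimNat (fun (b : Nat) => Nat) (succ (succ (succ zero))) (fun (q : Nat) => fun (y : Nat) => succ y) (elimNat (fun (h : Nat) => Nat) zero (fun (z : Nat) => fun (d : Nat) => succ d) zero)
  ~> elimNat (fun (b : Nat) => Nat) (succ (succ (succ zero))) (fun (q : Nat) => fun (y : Nat) => succ y) zero
  ~> succ (succ (succ zero))
inferred type:
  Nat


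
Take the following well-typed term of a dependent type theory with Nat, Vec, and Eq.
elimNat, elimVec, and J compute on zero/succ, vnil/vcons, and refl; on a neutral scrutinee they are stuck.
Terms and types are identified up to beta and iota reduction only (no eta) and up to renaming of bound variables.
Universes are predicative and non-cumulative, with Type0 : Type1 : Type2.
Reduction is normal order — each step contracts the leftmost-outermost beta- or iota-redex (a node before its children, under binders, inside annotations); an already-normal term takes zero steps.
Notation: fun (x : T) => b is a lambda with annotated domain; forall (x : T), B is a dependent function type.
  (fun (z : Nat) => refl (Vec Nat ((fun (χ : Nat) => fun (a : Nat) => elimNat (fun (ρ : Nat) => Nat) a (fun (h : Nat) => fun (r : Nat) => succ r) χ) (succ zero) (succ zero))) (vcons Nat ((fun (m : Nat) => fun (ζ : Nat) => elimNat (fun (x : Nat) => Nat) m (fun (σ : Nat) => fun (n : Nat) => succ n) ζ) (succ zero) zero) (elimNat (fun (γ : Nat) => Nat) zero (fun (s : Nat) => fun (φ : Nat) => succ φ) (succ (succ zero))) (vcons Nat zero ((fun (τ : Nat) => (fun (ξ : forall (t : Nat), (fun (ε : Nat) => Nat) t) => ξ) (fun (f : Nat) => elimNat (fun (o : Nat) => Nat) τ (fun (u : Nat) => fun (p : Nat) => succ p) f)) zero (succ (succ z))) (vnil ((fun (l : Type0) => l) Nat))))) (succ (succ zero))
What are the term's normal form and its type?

reduced normal form:
  refl (Vec Nat (succ (succ zero))) (vcons Nat (succ zero) (succ (succ zero)) (vcons Nat zero (succ (succ (succ (succ zero)))) (vnil Nat)))
type:
  Eq (Vec Nat (succ (succ zero))) (vcons Nat (succ zero) (succ (succ zero)) (vcons Nat zero (succ (succ (succ (succ zero)))) (vnil Nat))) (vcons Nat (succ zero) (succ (succ zero)) (vcons Nat zero (succ (succ (succ (succ zero)))) (vnil Nat)))
observation: 34 normal-order steps normalize the term, beginning with a beta-redex.


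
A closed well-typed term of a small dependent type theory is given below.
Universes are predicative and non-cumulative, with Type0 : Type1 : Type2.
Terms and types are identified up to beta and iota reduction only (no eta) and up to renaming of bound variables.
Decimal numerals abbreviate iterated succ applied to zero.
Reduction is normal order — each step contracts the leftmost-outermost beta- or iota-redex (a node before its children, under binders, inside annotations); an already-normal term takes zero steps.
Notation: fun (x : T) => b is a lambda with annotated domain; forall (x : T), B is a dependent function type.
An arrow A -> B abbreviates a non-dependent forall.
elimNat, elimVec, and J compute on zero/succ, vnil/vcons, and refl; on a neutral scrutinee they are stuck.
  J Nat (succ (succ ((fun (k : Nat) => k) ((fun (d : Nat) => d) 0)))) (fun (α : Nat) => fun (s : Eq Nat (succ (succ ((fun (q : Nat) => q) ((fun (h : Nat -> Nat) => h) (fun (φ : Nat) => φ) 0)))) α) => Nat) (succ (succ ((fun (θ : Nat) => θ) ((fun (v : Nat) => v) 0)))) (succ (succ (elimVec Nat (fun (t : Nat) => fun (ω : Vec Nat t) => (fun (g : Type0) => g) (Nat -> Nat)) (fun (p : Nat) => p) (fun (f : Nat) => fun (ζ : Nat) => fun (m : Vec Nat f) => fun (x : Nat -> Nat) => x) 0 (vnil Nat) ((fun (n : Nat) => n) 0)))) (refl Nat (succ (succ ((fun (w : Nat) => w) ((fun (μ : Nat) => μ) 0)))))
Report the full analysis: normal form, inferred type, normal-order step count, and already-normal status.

resulting normal form:
  2
type:
  Nat
normal-order step count: 3
started in normal form: no
first contracted redex: a J iota-redex


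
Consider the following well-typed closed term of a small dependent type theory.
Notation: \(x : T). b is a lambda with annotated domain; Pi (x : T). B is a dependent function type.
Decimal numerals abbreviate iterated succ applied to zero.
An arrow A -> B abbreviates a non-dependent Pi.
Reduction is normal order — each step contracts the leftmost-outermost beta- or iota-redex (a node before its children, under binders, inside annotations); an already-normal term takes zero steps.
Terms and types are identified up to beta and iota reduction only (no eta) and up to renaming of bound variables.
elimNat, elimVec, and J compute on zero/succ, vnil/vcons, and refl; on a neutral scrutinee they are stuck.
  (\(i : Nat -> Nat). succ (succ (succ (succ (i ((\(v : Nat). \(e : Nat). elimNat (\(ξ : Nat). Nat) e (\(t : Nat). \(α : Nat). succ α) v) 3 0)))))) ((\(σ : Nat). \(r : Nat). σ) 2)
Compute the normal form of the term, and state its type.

normal form:
  6
the term's type:
  Nat


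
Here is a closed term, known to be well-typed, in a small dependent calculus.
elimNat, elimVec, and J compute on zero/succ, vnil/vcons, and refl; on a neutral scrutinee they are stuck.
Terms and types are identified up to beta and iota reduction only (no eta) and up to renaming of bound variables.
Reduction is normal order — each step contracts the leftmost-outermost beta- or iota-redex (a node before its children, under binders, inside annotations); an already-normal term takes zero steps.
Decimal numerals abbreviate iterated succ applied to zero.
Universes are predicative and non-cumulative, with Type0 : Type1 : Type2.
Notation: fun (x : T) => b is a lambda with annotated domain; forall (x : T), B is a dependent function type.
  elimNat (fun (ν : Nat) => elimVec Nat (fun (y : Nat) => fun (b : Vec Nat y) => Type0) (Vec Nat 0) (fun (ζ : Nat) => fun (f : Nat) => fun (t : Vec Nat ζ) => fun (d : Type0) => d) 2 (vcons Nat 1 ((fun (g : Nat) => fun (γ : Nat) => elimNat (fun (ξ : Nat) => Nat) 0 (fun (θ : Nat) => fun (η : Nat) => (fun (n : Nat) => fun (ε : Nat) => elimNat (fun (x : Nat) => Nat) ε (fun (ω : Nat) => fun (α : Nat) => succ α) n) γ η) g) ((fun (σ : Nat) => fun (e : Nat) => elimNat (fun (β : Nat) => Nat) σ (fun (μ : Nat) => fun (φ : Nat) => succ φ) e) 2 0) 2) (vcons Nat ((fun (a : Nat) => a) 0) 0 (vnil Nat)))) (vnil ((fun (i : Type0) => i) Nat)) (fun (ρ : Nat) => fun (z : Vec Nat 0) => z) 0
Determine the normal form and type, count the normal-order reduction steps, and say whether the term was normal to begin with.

resulting normal form:
  vnil Nat
inferred type:
  Vec Nat 0
reduction steps (normal order): 2
started in normal form: no
first contracted redex: an elimNat iota-redex


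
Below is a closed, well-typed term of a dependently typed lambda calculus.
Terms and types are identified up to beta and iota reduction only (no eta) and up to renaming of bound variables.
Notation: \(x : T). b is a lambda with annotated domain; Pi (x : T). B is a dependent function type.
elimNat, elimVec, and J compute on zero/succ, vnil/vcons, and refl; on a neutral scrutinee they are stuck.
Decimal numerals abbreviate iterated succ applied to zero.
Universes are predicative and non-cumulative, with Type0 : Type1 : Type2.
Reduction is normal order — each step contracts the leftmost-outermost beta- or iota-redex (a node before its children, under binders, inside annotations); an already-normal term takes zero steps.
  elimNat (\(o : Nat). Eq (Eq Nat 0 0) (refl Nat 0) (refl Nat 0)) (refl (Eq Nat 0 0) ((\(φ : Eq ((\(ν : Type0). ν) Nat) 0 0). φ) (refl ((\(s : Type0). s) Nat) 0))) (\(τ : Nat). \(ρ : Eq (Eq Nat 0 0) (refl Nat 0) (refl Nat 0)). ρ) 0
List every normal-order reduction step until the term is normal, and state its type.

normal-order reduction sequence:
  elimNat (\(o : Nat). Eq (Eq Nat 0 0) (refl Nat 0) (refl Nat 0)) (refl (Eq Nat 0 0) ((\(φ : Eq ((\(ν : Type0). ν) Nat) 0 0). φ) (refl ((\(s : Type0). s) Nat) 0))) (\(τ : Nat). \(ρ : Eq (Eq Nat 0 0) (refl Nat 0) (refl Nat 0)). ρ) 0
  ~> refl (Eq Nat 0 0) ((\(o : Eq ((\(φ : Type0). φ) Nat) 0 0). o) (refl ((\(ν : Type0). ν) Nat) 0))
  ~> refl (Eq Nat 0 0) (refl ((\(o : Type0). o) Nat) 0)
  ~> refl (Eq Nat 0 0) (refl Nat 0)
the term's type:
  Eq (Eq Nat 0 0) (refl Nat 0) (refl Nat 0)


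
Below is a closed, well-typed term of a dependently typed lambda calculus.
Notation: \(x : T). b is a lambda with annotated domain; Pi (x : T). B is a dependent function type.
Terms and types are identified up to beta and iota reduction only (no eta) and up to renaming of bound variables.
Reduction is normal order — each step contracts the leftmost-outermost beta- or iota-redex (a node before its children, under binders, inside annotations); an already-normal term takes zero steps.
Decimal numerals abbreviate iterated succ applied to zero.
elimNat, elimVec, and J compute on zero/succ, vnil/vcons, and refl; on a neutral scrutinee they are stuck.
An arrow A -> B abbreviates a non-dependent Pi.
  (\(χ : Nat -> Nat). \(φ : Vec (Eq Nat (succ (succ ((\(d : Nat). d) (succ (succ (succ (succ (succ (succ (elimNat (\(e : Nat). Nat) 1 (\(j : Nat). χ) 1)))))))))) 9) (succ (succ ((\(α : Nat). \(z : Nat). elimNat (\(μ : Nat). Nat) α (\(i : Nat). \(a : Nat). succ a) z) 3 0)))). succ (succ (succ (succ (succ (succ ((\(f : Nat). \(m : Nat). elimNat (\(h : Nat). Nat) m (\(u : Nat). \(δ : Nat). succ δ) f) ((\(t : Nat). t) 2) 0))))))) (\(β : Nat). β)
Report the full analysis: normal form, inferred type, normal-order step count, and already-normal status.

reduced normal form:
  \(χ : Vec (Eq Nat 9 9) 5). 8
type:
  Vec (Eq Nat 9 9) 5 -> Nat
steps to reach normal form (normal order): 19
started in normal form: no
first redex: a beta-redex


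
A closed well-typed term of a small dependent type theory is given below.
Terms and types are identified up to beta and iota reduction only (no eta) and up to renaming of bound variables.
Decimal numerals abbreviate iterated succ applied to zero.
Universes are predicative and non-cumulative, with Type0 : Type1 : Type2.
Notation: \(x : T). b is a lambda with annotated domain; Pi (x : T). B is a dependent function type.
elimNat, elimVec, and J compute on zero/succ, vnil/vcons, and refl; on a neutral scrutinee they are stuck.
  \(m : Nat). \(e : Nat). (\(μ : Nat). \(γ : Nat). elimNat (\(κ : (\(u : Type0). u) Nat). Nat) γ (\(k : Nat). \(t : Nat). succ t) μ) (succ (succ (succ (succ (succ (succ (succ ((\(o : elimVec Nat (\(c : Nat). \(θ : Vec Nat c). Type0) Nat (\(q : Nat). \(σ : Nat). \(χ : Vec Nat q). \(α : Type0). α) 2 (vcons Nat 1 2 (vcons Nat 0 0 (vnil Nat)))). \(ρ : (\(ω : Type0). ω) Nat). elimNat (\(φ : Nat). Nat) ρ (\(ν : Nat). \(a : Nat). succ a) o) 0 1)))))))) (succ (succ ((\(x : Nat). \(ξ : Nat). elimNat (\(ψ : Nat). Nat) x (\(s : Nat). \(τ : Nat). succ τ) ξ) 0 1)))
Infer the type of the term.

type:
  Pi (m : Nat). Pi (e : Nat). Nat


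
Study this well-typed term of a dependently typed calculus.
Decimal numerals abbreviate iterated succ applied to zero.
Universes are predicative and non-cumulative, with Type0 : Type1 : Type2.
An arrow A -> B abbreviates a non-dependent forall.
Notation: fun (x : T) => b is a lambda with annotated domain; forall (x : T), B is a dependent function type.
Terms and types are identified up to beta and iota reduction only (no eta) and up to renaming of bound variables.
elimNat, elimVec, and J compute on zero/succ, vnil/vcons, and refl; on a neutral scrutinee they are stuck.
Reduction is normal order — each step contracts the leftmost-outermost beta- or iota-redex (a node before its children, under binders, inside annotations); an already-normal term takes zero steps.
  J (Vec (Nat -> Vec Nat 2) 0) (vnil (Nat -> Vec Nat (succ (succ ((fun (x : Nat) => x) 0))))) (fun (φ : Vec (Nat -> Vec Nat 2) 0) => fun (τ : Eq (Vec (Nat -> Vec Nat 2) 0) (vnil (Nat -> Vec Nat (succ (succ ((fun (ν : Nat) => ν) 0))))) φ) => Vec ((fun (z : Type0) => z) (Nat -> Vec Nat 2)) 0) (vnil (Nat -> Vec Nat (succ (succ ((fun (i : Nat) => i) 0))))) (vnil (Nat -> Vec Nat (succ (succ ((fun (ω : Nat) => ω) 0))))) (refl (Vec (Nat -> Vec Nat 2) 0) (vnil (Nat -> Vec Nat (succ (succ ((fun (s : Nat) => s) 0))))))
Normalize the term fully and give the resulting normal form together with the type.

normal form:
  vnil (Nat -> Vec Nat 2)
inferred type:
  Vec (Nat -> Vec Nat 2) 0
observation: the first redex contracted is a J iota-redex; the normal form is reached in 2 normal-order steps.


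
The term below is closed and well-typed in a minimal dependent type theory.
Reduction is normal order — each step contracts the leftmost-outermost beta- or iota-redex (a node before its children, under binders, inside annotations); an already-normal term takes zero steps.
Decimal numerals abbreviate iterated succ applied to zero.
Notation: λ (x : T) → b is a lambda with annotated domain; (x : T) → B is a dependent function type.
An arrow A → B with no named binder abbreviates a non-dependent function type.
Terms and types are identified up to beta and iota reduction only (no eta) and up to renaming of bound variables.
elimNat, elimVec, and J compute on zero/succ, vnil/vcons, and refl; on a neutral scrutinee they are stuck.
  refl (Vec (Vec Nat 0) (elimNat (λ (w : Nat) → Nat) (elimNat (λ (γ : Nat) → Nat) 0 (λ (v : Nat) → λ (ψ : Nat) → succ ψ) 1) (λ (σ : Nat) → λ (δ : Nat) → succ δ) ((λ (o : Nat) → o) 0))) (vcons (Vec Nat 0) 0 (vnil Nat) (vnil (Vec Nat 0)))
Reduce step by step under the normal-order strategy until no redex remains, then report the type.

reduction (normal order):
  refl (Vec (Vec Nat 0) (elimNat (λ (w : Nat) → Nat) (elimNat (λ (γ : Nat) → Nat) 0 (λ (v : Nat) → λ (ψ : Nat) → succ ψ) 1) (λ (σ : Nat) → λ (δ : Nat) → succ δ) ((λ (o : Nat) → o) 0))) (vcons (Vec Nat 0) 0 (vnil Nat) (vnil (Vec Nat 0)))
  ~> refl (Vec (Vec Nat 0) (elimNat (λ (w : Nat) → Nat) ((λ (γ : Nat) → λ (v : Nat) → succ v) 0 (elimNat (λ (ψ : Nat) → Nat) 0 (λ (σ : Nat) → λ (δ : Nat) → succ δ) 0)) (λ (o : Nat) → λ (m : Nat) → succ m) ((λ (y : Nat) → y) 0))) (vcons (Vec Nat 0) 0 (vnil Nat) (vnil (Vec Nat 0)))
  ~> refl (Vec (Vec Nat 0) (elimNat (λ (w : Nat) → Nat) ((λ (γ : Nat) → succ γ) (elimNat (λ (v : Nat) → Nat) 0 (λ (ψ : Nat) → λ (σ : Nat) → succ σ) 0)) (λ (δ : Nat) → λ (o : Nat) → succ o) ((λ (m : Nat) → m) 0))) (vcons (Vec Nat 0) 0 (vnil Nat) (vnil (Vec Nat 0)))
  ~> refl (Vec (Vec Nat 0) (elimNat (λ (w : Nat) → Nat) (succ (elimNat (λ (γ : Nat) → Nat) 0 (λ (v : Nat) → λ (ψ : Nat) → succ ψ) 0)) (λ (σ : Nat) → λ (δ : Nat) → succ δ) ((λ (o : Nat) → o) 0))) (vcons (Vec Nat 0) 0 (vnil Nat) (vnil (Vec Nat 0)))
  ~> refl (Vec (Vec Nat 0) (elimNat (λ (w : Nat) → Nat) 1 (λ (γ : Nat) → λ (v : Nat) → succ v) ((λ (ψ : Nat) → ψ) 0))) (vcons (Vec Nat 0) 0 (vnil Nat) (vnil (Vec Nat 0)))
  ~> refl (Vec (Vec Nat 0) (elimNat (λ (w : Nat) → Nat) 1 (λ (γ : Nat) → λ (v : Nat) → succ v) 0)) (vcons (Vec Nat 0) 0 (vnil Nat) (vnil (Vec Nat 0)))
  ~> refl (Vec (Vec Nat 0) 1) (vcons (Vec Nat 0) 0 (vnil Nat) (vnil (Vec Nat 0)))
the term's type:
  Eq (Vec (Vec Nat 0) 1) (vcons (Vec Nat 0) 0 (vnil Nat) (vnil (Vec Nat 0))) (vcons (Vec Nat 0) 0 (vnil Nat) (vnil (Vec Nat 0)))


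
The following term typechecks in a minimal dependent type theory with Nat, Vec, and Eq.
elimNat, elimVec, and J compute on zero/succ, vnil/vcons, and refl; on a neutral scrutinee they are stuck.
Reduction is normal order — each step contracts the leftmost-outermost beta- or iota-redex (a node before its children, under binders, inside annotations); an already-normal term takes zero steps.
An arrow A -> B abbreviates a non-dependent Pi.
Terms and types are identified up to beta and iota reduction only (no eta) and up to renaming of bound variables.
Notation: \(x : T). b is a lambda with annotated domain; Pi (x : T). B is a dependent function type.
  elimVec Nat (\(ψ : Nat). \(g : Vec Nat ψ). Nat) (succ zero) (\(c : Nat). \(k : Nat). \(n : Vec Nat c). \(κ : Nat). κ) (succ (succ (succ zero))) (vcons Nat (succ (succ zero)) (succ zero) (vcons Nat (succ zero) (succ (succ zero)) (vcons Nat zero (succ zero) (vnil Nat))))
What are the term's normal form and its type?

normal form:
  succ zero
the term's type:
  Nat
observation: the term reaches its normal form after 16 normal-order steps.


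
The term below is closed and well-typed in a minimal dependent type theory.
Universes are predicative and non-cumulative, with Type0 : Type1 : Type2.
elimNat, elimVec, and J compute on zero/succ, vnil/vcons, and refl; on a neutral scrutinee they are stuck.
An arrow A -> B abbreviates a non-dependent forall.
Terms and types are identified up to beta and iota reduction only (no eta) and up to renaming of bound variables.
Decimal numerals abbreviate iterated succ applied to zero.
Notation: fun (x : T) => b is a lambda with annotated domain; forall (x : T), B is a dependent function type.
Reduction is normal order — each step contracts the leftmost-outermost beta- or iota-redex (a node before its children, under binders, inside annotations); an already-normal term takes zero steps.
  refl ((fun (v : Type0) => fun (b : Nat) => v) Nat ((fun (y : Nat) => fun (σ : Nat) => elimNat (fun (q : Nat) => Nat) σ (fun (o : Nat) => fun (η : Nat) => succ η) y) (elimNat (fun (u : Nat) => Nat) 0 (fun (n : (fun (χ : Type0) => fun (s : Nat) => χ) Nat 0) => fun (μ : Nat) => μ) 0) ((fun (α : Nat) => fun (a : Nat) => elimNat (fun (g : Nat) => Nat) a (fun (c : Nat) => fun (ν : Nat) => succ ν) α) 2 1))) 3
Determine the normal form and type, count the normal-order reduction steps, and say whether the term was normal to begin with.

reduced normal form:
  refl Nat 3
inferred type:
  Eq Nat 3 3
reduction steps (normal order): 2
already normal: no
first contracted redex: a beta-redex


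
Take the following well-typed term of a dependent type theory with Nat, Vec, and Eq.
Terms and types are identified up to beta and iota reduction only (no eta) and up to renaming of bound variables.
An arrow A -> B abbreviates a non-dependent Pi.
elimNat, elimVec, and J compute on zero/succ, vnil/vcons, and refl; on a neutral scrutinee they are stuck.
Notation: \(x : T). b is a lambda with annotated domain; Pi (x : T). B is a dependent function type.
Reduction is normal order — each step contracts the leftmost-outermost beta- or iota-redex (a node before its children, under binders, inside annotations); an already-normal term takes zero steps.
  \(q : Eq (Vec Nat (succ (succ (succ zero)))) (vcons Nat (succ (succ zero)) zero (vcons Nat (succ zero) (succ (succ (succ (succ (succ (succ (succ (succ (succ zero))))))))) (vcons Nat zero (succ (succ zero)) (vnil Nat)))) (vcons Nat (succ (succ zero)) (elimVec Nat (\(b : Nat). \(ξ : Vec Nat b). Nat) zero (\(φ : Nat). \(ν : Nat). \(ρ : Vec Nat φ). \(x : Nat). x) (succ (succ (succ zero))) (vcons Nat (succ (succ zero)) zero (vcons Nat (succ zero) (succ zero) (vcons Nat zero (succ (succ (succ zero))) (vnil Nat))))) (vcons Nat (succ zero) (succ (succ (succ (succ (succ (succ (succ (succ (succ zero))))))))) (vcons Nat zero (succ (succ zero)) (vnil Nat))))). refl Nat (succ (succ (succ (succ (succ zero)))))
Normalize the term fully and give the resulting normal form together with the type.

normal form:
  \(q : Eq (Vec Nat (succ (succ (succ zero)))) (vcons Nat (succ (succ zero)) zero (vcons Nat (succ zero) (succ (succ (succ (succ (succ (succ (succ (succ (succ zero))))))))) (vcons Nat zero (succ (succ zero)) (vnil Nat)))) (vcons Nat (succ (succ zero)) zero (vcons Nat (succ zero) (succ (succ (succ (succ (succ (succ (succ (succ (succ zero))))))))) (vcons Nat zero (succ (succ zero)) (vnil Nat))))). refl Nat (succ (succ (succ (succ (succ zero)))))
type:
  Eq (Vec Nat (succ (succ (succ zero)))) (vcons Nat (succ (succ zero)) zero (vcons Nat (succ zero) (succ (succ (succ (succ (succ (succ (succ (succ (succ zero))))))))) (vcons Nat zero (succ (succ zero)) (vnil Nat)))) (vcons Nat (succ (succ zero)) zero (vcons Nat (succ zero) (succ (succ (succ (succ (succ (succ (succ (succ (succ zero))))))))) (vcons Nat zero (succ (succ zero)) (vnil Nat)))) -> Eq Nat (succ (succ (succ (succ (succ zero))))) (succ (succ (succ (succ (succ zero)))))
observation: normalization takes exactly 16 steps under the normal-order strategy.
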